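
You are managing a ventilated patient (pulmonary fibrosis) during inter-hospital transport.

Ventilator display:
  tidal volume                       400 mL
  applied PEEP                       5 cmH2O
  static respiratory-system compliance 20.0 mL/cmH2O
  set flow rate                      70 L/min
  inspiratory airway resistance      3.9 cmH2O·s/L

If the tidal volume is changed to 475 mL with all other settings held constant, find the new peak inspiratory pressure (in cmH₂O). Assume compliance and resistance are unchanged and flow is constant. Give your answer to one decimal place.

33.3

Flow: 70 L/min ÷ 60 = 1.1667 L/s.
PIP = Vt/C + R·V̇ + PEEP (constant-flow equation of motion).
Only the elastic term changes: ΔPIP = ΔVt / C = (475 − 400) / 20.0 = 3.75 cmH2O.
Original PIP = 400/20.0 + 3.9×1.1667 + 5 = 29.55 cmH2O; new PIP = 29.55 + (3.75) = 33.3 cmH2O.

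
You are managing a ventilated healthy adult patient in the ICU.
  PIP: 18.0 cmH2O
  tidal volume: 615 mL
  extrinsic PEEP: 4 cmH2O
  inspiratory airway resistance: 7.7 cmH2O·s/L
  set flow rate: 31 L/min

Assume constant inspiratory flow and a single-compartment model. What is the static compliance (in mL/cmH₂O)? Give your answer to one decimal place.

Flow: 31 L/min ÷ 60 = 0.5167 L/s.
Equation of motion (constant flow): PIP = Vt/C + R·V̇ + PEEP.
Vt/C = PIP − R·V̇ − PEEP = 18.0 − 7.7×0.5167 − 4 = 18.0 − 3.979 − 4 = 10.021 cmH2O.
C = Vt / 10.021 = 615 / 10.021 = 61.371 mL/cmH2O.

61.4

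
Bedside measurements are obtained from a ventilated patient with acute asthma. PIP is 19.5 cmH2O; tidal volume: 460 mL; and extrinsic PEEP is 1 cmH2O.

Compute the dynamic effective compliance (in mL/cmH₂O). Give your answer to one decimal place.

Dynamic compliance = Vt / (PIP − PEEP) = 460 / (19.5 − 1) = 460 / 18.5 = 24.865 mL/cmH2O.

24.9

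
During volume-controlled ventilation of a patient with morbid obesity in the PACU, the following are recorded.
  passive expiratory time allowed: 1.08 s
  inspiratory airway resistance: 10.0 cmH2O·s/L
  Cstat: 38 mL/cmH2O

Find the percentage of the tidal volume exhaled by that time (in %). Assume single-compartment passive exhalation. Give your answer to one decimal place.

τ = R × C = 10.0 × 38 mL/cmH2O = 10.0 × 0.038 L/cmH2O = 0.38 s.
Passive exhalation: V(t)/V₀ = e^(−t/τ) = e^(−1.08/0.38) = 0.0583.
Fraction exhaled = 1 − 0.0583 = 0.9417 → 94.17%.

94.2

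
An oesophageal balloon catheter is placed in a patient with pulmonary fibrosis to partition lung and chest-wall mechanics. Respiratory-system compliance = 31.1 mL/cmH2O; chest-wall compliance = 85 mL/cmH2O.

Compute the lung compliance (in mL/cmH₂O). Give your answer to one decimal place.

1/CL = 1/Crs − 1/Ccw.
1/CL = 1/31.1 − 1/85 = 0.02039.
CL = 49.044 mL/cmH2O.

49.0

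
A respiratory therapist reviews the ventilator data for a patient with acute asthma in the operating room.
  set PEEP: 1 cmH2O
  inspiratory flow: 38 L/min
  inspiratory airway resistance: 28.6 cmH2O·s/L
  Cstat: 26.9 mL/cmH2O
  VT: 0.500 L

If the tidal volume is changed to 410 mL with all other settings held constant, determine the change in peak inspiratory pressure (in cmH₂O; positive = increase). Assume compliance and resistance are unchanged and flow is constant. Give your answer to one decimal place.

-3.3

PIP = Vt/C + R·V̇ + PEEP (constant-flow equation of motion).
Only the elastic term changes: ΔPIP = ΔVt / C = (410 − 500) / 26.9 = -3.346 cmH2O.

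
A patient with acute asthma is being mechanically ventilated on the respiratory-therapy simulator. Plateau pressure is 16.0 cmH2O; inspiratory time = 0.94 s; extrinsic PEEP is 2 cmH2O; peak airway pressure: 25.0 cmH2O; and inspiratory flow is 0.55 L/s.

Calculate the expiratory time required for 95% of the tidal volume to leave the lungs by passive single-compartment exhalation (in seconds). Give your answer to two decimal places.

Vt = flow × Ti = 0.55 L/s × 0.94 s × 1000 mL/L = 517.0 mL.
R = (PIP − Pplat)/V̇ = (25.0 − 16.0) / 0.55 = 9.0/0.55 = 16.364 cmH2O·s/L.
C = Vt/(Pplat − PEEP) = 517.0 / (16.0 − 2) = 517.0/14.0 = 36.929 mL/cmH2O.
τ = R × C = 16.364 × 0.03693 L/cmH2O = 0.6043 s.
t = −τ·ln(1 − 0.95) = −0.6043·ln(0.05) = 1.81 s.

1.81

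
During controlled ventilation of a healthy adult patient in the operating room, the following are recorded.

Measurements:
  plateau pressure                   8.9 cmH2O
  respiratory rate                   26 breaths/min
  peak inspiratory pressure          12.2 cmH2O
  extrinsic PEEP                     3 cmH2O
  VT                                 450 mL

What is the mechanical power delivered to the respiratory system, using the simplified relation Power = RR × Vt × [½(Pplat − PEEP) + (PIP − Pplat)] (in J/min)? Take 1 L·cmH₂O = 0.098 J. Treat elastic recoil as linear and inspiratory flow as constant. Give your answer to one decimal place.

Per-breath work = Vt × [½(Pplat−PEEP) + (PIP−Pplat)] = 0.450 × [0.5×5.9 + 3.3] = 0.450 × 6.25 = 2.813 L·cmH2O.
Power = 26 × 2.813 = 73.138 L·cmH2O/min.
× 0.098 J/(L·cmH2O) → 7.168 J/min.

7.2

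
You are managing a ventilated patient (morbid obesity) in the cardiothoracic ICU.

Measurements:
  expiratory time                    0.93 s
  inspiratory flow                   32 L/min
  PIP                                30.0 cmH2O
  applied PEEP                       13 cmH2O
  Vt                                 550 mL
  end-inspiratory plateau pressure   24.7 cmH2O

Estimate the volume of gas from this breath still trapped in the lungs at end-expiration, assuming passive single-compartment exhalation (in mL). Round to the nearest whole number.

75

Flow: 32 L/min ÷ 60 = 0.5333 L/s.
R = (PIP − Pplat)/V̇ = (30.0 − 24.7) / 0.5333 = 5.3/0.5333 = 9.938 cmH2O·s/L.
C = Vt/(Pplat − PEEP) = 550.0 / (24.7 − 13) = 550.0/11.7 = 47.009 mL/cmH2O.
τ = R × C = 9.938 × 0.04701 L/cmH2O = 0.4672 s.
Fraction remaining = e^(−Te/τ) = e^(−0.93/0.4672) = 0.1366.
Trapped volume = 550.0 × 0.1366 = 75.13 mL.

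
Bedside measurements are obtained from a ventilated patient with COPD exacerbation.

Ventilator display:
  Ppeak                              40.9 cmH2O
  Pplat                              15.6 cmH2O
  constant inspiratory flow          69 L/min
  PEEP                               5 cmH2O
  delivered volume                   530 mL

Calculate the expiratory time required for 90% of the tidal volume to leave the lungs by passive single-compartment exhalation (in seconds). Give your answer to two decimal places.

2.53

Flow: 69 L/min ÷ 60 = 1.15 L/s.
R = (PIP − Pplat)/V̇ = (40.9 − 15.6) / 1.15 = 25.3/1.15 = 22.0 cmH2O·s/L.
C = Vt/(Pplat − PEEP) = 530.0 / (15.6 − 5) = 530.0/10.6 = 50.0 mL/cmH2O.
τ = R × C = 22.0 × 0.05 L/cmH2O = 1.1 s.
t = −τ·ln(1 − 0.90) = −1.1·ln(0.1) = 2.533 s.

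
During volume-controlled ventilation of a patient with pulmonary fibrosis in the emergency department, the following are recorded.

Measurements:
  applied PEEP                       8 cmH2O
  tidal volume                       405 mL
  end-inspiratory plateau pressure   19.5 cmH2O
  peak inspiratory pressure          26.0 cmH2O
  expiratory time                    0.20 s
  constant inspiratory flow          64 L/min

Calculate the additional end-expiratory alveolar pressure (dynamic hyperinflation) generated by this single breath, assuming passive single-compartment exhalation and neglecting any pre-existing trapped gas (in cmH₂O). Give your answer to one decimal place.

Flow: 64 L/min ÷ 60 = 1.0667 L/s.
R = (PIP − Pplat)/V̇ = (26.0 − 19.5) / 1.0667 = 6.5/1.0667 = 6.094 cmH2O·s/L.
C = Vt/(Pplat − PEEP) = 405.0 / (19.5 − 8) = 405.0/11.5 = 35.217 mL/cmH2O.
τ = R × C = 6.094 × 0.03522 L/cmH2O = 0.2146 s.
Fraction remaining = e^(−Te/τ) = e^(−0.20/0.2146) = 0.3938; trapped volume = 405.0 × 0.3938 = 159.49 mL.
Additional alveolar pressure from trapping ≈ V_trapped / C = 159.49 / 35.217 = 4.529 cmH2O.

4.5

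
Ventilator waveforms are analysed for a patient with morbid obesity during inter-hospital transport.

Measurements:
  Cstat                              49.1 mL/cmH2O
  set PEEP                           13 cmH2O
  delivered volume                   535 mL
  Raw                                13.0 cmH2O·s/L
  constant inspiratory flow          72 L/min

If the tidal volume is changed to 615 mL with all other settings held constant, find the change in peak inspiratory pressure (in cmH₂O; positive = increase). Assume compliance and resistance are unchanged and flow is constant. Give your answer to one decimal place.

PIP = Vt/C + R·V̇ + PEEP (constant-flow equation of motion).
Only the elastic term changes: ΔPIP = ΔVt / C = (615 − 535) / 49.1 = 1.629 cmH2O.

1.6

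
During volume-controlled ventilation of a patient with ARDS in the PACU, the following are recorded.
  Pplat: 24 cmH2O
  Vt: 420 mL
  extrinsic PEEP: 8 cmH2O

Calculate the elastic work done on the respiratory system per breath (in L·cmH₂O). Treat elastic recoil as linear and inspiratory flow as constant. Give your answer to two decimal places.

Elastic work ≈ ½ × (Pplat − PEEP) × Vt = 0.5 × (24 − 8) × 0.420 L = 0.5 × 16.0 × 0.420 = 3.36 L·cmH2O.

3.36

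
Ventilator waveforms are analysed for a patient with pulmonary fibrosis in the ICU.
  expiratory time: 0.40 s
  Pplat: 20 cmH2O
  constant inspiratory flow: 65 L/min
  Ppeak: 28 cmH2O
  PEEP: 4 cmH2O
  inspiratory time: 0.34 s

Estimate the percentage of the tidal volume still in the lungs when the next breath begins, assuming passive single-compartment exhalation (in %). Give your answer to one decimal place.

Flow: 65 L/min ÷ 60 = 1.0833 L/s.
Vt = flow × Ti = 1.0833 L/s × 0.34 s × 1000 mL/L = 368.32 mL.
R = (PIP − Pplat)/V̇ = (28 − 20) / 1.0833 = 8.0/1.0833 = 7.385 cmH2O·s/L.
C = Vt/(Pplat − PEEP) = 368.32 / (20 − 4) = 368.32/16.0 = 23.02 mL/cmH2O.
τ = R × C = 7.385 × 0.02302 L/cmH2O = 0.17 s.
Fraction remaining at end-expiration = e^(−Te/τ) = e^(−0.40/0.17) = 0.09509 → 9.509%.

9.5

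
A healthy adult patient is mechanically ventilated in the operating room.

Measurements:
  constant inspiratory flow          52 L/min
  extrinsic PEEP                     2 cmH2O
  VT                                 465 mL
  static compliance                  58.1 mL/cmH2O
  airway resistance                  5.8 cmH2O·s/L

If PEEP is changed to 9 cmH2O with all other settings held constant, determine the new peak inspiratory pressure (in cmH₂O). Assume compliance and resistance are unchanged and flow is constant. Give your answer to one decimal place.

Flow: 52 L/min ÷ 60 = 0.8667 L/s.
PIP = Vt/C + R·V̇ + PEEP (constant-flow equation of motion).
Only the baseline term changes: ΔPIP = ΔPEEP = 9 − 2 = 7.0 cmH2O.
Original PIP = 465/58.1 + 5.8×0.8667 + 2 = 15.03 cmH2O; new PIP = 15.03 + (7.0) = 22.03 cmH2O.

22.0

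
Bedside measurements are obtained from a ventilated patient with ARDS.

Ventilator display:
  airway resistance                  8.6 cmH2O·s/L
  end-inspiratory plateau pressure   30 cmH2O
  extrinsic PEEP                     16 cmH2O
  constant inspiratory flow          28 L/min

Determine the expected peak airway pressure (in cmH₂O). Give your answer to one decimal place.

34.0

Flow: 28 L/min ÷ 60 = 0.4667 L/s.
PIP = Pplat + Raw × flow = 30 + 8.6 × 0.4667 = 30 + 4.014 = 34.014 cmH2O.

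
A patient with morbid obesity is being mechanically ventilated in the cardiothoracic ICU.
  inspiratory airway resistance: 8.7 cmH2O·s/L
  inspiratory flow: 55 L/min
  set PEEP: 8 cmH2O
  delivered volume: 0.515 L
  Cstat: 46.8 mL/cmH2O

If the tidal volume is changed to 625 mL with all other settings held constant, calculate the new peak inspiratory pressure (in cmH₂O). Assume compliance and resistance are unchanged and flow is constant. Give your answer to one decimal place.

29.3

Flow: 55 L/min ÷ 60 = 0.9167 L/s.
PIP = Vt/C + R·V̇ + PEEP (constant-flow equation of motion).
Only the elastic term changes: ΔPIP = ΔVt / C = (625 − 515) / 46.8 = 2.35 cmH2O.
Original PIP = 515/46.8 + 8.7×0.9167 + 8 = 26.98 cmH2O; new PIP = 26.98 + (2.35) = 29.33 cmH2O.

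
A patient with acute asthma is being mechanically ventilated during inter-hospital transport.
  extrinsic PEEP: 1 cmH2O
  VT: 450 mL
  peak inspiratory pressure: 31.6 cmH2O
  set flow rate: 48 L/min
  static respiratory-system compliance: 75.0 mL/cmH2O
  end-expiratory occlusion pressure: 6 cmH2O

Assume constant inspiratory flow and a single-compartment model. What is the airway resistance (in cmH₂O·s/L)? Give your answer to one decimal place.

24.5

Flow: 48 L/min ÷ 60 = 0.8 L/s.
Total PEEP = 6 cmH2O (set 1 + intrinsic 5); this is the baseline alveolar pressure.
Equation of motion (constant flow): PIP = Vt/C + R·V̇ + PEEP.
R·V̇ = PIP − Vt/C − PEEP = 31.6 − 450/75.0 − 6 = 31.6 − 6.0 − 6 = 19.6 cmH2O.
R = 19.6 / 0.8 = 24.5 cmH2O·s/L.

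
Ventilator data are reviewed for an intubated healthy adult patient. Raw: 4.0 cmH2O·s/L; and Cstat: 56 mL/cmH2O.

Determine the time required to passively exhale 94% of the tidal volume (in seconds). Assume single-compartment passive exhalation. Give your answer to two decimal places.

0.63

τ = R × C = 4.0 × 56 mL/cmH2O = 4.0 × 0.056 L/cmH2O = 0.224 s.
Exhaled fraction f = 1 − e^(−t/τ) → t = −τ·ln(1 − f) = −0.224·ln(0.06) = 0.6302 s.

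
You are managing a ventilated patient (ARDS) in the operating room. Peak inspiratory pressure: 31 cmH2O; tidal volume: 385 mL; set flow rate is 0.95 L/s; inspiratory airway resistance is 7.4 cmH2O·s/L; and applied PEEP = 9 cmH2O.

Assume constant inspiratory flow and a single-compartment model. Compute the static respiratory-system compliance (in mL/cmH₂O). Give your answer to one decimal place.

Equation of motion (constant flow): PIP = Vt/C + R·V̇ + PEEP.
Vt/C = PIP − R·V̇ − PEEP = 31 − 7.4×0.95 − 9 = 31 − 7.03 − 9 = 14.97 cmH2O.
C = Vt / 14.97 = 385 / 14.97 = 25.718 mL/cmH2O.

25.7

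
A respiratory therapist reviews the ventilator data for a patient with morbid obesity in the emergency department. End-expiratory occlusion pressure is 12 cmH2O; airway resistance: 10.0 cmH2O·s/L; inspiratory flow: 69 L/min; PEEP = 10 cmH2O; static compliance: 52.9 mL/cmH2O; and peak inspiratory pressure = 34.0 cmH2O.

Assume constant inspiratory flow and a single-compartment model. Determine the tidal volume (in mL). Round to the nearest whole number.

555

Flow: 69 L/min ÷ 60 = 1.15 L/s.
Total PEEP = 12 cmH2O (set 10 + intrinsic 2); this is the baseline alveolar pressure.
Equation of motion (constant flow): PIP = Vt/C + R·V̇ + PEEP.
Vt/C = PIP − R·V̇ − PEEP = 34.0 − 11.5 − 12 = 10.5 cmH2O.
Vt = C × 10.5 = 52.9 × 10.5 = 555.45 mL.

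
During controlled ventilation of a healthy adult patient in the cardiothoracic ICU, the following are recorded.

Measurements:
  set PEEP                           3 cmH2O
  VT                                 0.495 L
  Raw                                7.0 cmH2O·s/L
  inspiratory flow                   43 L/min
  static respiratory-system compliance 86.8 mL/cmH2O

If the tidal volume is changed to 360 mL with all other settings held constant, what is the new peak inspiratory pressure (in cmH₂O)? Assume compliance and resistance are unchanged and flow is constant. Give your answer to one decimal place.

12.2

Flow: 43 L/min ÷ 60 = 0.7167 L/s.
PIP = Vt/C + R·V̇ + PEEP (constant-flow equation of motion).
Only the elastic term changes: ΔPIP = ΔVt / C = (360 − 495) / 86.8 = -1.555 cmH2O.
Original PIP = 495/86.8 + 7.0×0.7167 + 3 = 13.72 cmH2O; new PIP = 13.72 + (-1.555) = 12.165 cmH2O.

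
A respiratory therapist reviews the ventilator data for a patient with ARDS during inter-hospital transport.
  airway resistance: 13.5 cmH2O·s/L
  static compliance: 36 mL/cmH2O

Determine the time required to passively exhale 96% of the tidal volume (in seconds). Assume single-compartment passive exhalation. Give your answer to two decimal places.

τ = R × C = 13.5 × 36 mL/cmH2O = 13.5 × 0.036 L/cmH2O = 0.486 s.
Exhaled fraction f = 1 − e^(−t/τ) → t = −τ·ln(1 − f) = −0.486·ln(0.04) = 1.564 s.

1.56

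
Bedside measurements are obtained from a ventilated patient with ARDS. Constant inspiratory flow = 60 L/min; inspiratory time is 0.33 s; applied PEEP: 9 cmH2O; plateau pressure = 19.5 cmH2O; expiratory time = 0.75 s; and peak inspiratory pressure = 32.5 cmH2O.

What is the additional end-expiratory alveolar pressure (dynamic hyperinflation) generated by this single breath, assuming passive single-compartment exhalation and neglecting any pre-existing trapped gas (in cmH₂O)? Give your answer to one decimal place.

1.7

Flow: 60 L/min ÷ 60 = 1 L/s.
Vt = flow × Ti = 1 L/s × 0.33 s × 1000 mL/L = 330.0 mL.
R = (PIP − Pplat)/V̇ = (32.5 − 19.5) / 1 = 13.0/1 = 13.0 cmH2O·s/L.
C = Vt/(Pplat − PEEP) = 330.0 / (19.5 − 9) = 330.0/10.5 = 31.429 mL/cmH2O.
τ = R × C = 13.0 × 0.03143 L/cmH2O = 0.4086 s.
Fraction remaining = e^(−Te/τ) = e^(−0.75/0.4086) = 0.1595; trapped volume = 330.0 × 0.1595 = 52.635 mL.
Additional alveolar pressure from trapping ≈ V_trapped / C = 52.635 / 31.429 = 1.675 cmH2O.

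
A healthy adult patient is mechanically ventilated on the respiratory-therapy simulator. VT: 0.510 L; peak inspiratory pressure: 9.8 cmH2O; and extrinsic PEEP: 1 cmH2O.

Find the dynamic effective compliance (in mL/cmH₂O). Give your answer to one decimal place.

Dynamic compliance = Vt / (PIP − PEEP) = 510 / (9.8 − 1) = 510 / 8.8 = 57.955 mL/cmH2O.

58.0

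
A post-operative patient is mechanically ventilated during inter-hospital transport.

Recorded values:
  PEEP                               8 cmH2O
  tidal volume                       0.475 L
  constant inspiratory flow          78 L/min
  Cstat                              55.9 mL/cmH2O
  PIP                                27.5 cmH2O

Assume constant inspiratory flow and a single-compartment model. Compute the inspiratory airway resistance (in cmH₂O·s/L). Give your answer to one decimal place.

Flow: 78 L/min ÷ 60 = 1.3 L/s.
Equation of motion (constant flow): PIP = Vt/C + R·V̇ + PEEP.
R·V̇ = PIP − Vt/C − PEEP = 27.5 − 475/55.9 − 8 = 27.5 − 8.497 − 8 = 11.003 cmH2O.
R = 11.003 / 1.3 = 8.464 cmH2O·s/L.

8.5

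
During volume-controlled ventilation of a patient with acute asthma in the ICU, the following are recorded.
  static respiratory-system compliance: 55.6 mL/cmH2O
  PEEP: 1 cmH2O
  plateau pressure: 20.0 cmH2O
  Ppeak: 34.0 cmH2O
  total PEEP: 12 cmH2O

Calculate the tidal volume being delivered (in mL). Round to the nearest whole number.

End-expiratory occlusion gives total PEEP = 12 cmH2O (intrinsic PEEP = 12 − 1 = 11). Use total PEEP for the elastic gradient.
Vt = Cstat × (Pplat − PEEPtotal) = 55.6 × (20.0 − 12) = 55.6 × 8.0 = 444.8 mL.

445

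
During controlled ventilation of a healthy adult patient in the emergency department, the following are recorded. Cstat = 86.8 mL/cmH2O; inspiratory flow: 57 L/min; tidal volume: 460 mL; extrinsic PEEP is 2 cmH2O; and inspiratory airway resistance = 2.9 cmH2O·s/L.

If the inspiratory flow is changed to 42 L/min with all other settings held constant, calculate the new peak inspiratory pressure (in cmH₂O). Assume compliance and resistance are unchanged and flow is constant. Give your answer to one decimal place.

9.3

Flow: 57 L/min ÷ 60 = 0.95 L/s.
New flow: 42 L/min ÷ 60 = 0.7 L/s.
PIP = Vt/C + R·V̇ + PEEP (constant-flow equation of motion).
Only the resistive term changes: ΔPIP = R × ΔV̇ = 2.9 × (0.7 − 0.95) = 2.9 × -0.25 = -0.725 cmH2O.
Original PIP = 460/86.8 + 2.9×0.95 + 2 = 10.055 cmH2O; new PIP = 10.055 + (-0.725) = 9.33 cmH2O.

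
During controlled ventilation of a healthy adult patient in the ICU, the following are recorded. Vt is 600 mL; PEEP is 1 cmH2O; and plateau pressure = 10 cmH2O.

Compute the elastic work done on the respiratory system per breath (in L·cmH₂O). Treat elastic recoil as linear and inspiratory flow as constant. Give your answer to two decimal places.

Elastic work ≈ ½ × (Pplat − PEEP) × Vt = 0.5 × (10 − 1) × 0.600 L = 0.5 × 9.0 × 0.600 = 2.7 L·cmH2O.

2.70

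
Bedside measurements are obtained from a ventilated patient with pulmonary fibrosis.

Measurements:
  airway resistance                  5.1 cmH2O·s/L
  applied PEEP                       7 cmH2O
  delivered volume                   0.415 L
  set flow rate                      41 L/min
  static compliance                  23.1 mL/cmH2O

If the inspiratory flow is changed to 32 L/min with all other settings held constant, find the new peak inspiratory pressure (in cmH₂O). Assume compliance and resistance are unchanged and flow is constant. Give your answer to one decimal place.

Flow: 41 L/min ÷ 60 = 0.6833 L/s.
New flow: 32 L/min ÷ 60 = 0.5333 L/s.
PIP = Vt/C + R·V̇ + PEEP (constant-flow equation of motion).
Only the resistive term changes: ΔPIP = R × ΔV̇ = 5.1 × (0.5333 − 0.6833) = 5.1 × -0.15 = -0.765 cmH2O.
Original PIP = 415/23.1 + 5.1×0.6833 + 7 = 28.45 cmH2O; new PIP = 28.45 + (-0.765) = 27.685 cmH2O.

27.7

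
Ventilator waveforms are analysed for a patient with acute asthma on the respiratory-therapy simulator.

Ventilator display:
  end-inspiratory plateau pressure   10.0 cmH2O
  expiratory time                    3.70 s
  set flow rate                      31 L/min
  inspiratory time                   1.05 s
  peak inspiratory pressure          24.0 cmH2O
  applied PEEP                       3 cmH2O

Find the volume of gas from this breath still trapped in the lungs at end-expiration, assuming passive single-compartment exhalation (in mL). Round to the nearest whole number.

Flow: 31 L/min ÷ 60 = 0.5167 L/s.
Vt = flow × Ti = 0.5167 L/s × 1.05 s × 1000 mL/L = 542.54 mL.
R = (PIP − Pplat)/V̇ = (24.0 − 10.0) / 0.5167 = 14.0/0.5167 = 27.095 cmH2O·s/L.
C = Vt/(Pplat − PEEP) = 542.54 / (10.0 − 3) = 542.54/7.0 = 77.506 mL/cmH2O.
τ = R × C = 27.095 × 0.07751 L/cmH2O = 2.1 s.
Fraction remaining = e^(−Te/τ) = e^(−3.70/2.1) = 0.1717.
Trapped volume = 542.54 × 0.1717 = 93.154 mL.

93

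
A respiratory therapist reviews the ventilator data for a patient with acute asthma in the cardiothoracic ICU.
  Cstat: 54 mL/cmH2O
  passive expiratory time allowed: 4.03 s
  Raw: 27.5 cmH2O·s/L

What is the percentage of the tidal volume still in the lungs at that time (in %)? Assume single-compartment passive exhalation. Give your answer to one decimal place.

6.6

τ = R × C = 27.5 × 54 mL/cmH2O = 27.5 × 0.054 L/cmH2O = 1.485 s.
Passive exhalation: V(t)/V₀ = e^(−t/τ) = e^(−4.03/1.485) = 0.06628.
Fraction remaining = 0.06628 → 6.628%.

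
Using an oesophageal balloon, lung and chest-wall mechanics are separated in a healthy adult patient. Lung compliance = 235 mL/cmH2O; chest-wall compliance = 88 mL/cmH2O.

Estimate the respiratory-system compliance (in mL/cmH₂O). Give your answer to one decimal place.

64.0

Lung and chest wall are elastances in series: 1/Crs = 1/CL + 1/Ccw.
1/Crs = 1/235 + 1/88 = 0.01562.
Crs = 64.02 mL/cmH2O.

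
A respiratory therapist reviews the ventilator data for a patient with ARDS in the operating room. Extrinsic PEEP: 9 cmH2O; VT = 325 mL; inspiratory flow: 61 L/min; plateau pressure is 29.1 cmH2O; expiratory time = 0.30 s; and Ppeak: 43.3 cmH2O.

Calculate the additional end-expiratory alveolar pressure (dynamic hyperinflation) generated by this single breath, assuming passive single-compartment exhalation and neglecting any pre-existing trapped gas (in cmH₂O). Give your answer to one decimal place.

5.3

Flow: 61 L/min ÷ 60 = 1.0167 L/s.
R = (PIP − Pplat)/V̇ = (43.3 − 29.1) / 1.0167 = 14.2/1.0167 = 13.967 cmH2O·s/L.
C = Vt/(Pplat − PEEP) = 325.0 / (29.1 − 9) = 325.0/20.1 = 16.169 mL/cmH2O.
τ = R × C = 13.967 × 0.01617 L/cmH2O = 0.2258 s.
Fraction remaining = e^(−Te/τ) = e^(−0.30/0.2258) = 0.2648; trapped volume = 325.0 × 0.2648 = 86.06 mL.
Additional alveolar pressure from trapping ≈ V_trapped / C = 86.06 / 16.169 = 5.323 cmH2O.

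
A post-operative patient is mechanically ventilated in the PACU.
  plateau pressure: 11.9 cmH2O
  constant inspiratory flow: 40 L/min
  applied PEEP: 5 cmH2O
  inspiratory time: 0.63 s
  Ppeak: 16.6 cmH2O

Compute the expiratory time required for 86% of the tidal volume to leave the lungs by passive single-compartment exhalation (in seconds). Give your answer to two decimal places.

Flow: 40 L/min ÷ 60 = 0.6667 L/s.
Vt = flow × Ti = 0.6667 L/s × 0.63 s × 1000 mL/L = 420.02 mL.
R = (PIP − Pplat)/V̇ = (16.6 − 11.9) / 0.6667 = 4.7/0.6667 = 7.05 cmH2O·s/L.
C = Vt/(Pplat − PEEP) = 420.02 / (11.9 − 5) = 420.02/6.9 = 60.872 mL/cmH2O.
τ = R × C = 7.05 × 0.06087 L/cmH2O = 0.4291 s.
t = −τ·ln(1 − 0.86) = −0.4291·ln(0.14) = 0.8437 s.

0.84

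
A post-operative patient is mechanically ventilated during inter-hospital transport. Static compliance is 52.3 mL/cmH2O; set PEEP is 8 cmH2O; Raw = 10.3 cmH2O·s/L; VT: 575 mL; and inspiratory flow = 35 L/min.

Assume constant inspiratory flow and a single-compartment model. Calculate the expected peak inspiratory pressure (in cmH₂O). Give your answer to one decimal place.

25.0

Flow: 35 L/min ÷ 60 = 0.5833 L/s.
Equation of motion (constant flow): PIP = Vt/C + R·V̇ + PEEP.
PIP = 575/52.3 + 10.3×0.5833 + 8 = 10.994 + 6.008 + 8 = 25.002 cmH2O.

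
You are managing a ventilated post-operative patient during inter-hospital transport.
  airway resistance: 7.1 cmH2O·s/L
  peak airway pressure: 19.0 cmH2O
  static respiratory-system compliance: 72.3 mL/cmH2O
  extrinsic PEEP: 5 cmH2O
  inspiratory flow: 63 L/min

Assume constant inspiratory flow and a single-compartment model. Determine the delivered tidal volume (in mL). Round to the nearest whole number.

473

Flow: 63 L/min ÷ 60 = 1.05 L/s.
Equation of motion (constant flow): PIP = Vt/C + R·V̇ + PEEP.
Vt/C = PIP − R·V̇ − PEEP = 19.0 − 7.455 − 5 = 6.545 cmH2O.
Vt = C × 6.545 = 72.3 × 6.545 = 473.2 mL.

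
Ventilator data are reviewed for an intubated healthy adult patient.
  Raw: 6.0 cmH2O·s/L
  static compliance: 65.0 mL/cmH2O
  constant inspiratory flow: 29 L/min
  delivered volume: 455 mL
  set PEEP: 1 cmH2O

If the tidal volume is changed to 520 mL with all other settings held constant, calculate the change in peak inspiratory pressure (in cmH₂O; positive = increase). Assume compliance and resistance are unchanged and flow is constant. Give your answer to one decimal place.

PIP = Vt/C + R·V̇ + PEEP (constant-flow equation of motion).
Only the elastic term changes: ΔPIP = ΔVt / C = (520 − 455) / 65.0 = 1.0 cmH2O.

1.0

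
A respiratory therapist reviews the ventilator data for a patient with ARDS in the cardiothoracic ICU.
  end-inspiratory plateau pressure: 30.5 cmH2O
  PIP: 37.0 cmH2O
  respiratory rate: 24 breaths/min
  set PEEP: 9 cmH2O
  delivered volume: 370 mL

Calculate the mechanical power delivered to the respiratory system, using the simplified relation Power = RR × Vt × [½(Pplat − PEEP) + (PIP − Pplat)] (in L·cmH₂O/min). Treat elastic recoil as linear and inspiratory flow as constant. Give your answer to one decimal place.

153.2

Per-breath work = Vt × [½(Pplat−PEEP) + (PIP−Pplat)] = 0.370 × [0.5×21.5 + 6.5] = 0.370 × 17.25 = 6.383 L·cmH2O.
Power = 24 × 6.383 = 153.19 L·cmH2O/min.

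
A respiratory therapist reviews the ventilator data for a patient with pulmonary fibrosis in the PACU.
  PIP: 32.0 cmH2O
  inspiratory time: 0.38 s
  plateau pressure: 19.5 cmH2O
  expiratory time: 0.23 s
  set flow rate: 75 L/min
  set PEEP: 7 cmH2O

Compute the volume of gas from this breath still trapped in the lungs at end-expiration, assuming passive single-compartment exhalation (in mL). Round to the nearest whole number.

259

Flow: 75 L/min ÷ 60 = 1.25 L/s.
Vt = flow × Ti = 1.25 L/s × 0.38 s × 1000 mL/L = 475.0 mL.
R = (PIP − Pplat)/V̇ = (32.0 − 19.5) / 1.25 = 12.5/1.25 = 10.0 cmH2O·s/L.
C = Vt/(Pplat − PEEP) = 475.0 / (19.5 − 7) = 475.0/12.5 = 38.0 mL/cmH2O.
τ = R × C = 10.0 × 0.038 L/cmH2O = 0.38 s.
Fraction remaining = e^(−Te/τ) = e^(−0.23/0.38) = 0.5459.
Trapped volume = 475.0 × 0.5459 = 259.3 mL.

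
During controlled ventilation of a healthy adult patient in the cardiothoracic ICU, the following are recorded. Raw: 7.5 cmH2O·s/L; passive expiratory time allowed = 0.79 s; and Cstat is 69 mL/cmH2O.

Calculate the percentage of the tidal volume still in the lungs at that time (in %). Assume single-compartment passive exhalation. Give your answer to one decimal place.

21.7

τ = R × C = 7.5 × 69 mL/cmH2O = 7.5 × 0.069 L/cmH2O = 0.5175 s.
Passive exhalation: V(t)/V₀ = e^(−t/τ) = e^(−0.79/0.5175) = 0.2173.
Fraction remaining = 0.2173 → 21.73%.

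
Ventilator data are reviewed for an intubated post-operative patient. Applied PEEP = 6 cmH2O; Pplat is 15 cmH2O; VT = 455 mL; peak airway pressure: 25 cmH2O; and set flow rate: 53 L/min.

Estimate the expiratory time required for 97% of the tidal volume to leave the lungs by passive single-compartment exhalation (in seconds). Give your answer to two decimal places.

Flow: 53 L/min ÷ 60 = 0.8833 L/s.
R = (PIP − Pplat)/V̇ = (25 − 15) / 0.8833 = 10.0/0.8833 = 11.321 cmH2O·s/L.
C = Vt/(Pplat − PEEP) = 455.0 / (15 − 6) = 455.0/9.0 = 50.556 mL/cmH2O.
τ = R × C = 11.321 × 0.05056 L/cmH2O = 0.5724 s.
t = −τ·ln(1 − 0.97) = −0.5724·ln(0.03) = 2.007 s.

2.01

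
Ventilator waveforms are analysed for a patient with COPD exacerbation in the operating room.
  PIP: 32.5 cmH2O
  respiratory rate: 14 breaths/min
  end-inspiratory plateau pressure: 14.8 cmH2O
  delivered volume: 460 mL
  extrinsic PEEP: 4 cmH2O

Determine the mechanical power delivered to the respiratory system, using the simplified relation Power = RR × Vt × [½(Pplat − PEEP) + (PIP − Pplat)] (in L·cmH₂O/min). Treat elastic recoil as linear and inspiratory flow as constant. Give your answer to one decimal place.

148.8

Per-breath work = Vt × [½(Pplat−PEEP) + (PIP−Pplat)] = 0.460 × [0.5×10.8 + 17.7] = 0.460 × 23.1 = 10.626 L·cmH2O.
Power = 14 × 10.626 = 148.76 L·cmH2O/min.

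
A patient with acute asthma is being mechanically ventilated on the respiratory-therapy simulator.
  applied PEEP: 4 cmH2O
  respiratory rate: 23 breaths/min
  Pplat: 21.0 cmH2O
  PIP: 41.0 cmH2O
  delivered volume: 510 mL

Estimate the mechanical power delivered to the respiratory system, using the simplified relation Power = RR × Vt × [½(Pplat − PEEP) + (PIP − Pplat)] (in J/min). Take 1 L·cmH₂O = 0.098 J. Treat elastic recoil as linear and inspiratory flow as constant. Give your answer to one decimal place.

Per-breath work = Vt × [½(Pplat−PEEP) + (PIP−Pplat)] = 0.510 × [0.5×17.0 + 20.0] = 0.510 × 28.5 = 14.535 L·cmH2O.
Power = 23 × 14.535 = 334.31 L·cmH2O/min.
× 0.098 J/(L·cmH2O) → 32.762 J/min.

32.8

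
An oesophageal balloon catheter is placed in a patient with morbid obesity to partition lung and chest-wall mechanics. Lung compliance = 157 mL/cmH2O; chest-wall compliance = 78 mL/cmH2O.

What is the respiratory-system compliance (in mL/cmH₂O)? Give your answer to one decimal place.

52.1

Lung and chest wall are elastances in series: 1/Crs = 1/CL + 1/Ccw.
1/Crs = 1/157 + 1/78 = 0.01919.
Crs = 52.11 mL/cmH2O.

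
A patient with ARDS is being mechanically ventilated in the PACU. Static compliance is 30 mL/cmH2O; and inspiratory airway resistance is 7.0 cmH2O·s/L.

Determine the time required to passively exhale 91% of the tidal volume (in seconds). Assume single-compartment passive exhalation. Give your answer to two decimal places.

τ = R × C = 7.0 × 30 mL/cmH2O = 7.0 × 0.030 L/cmH2O = 0.21 s.
Exhaled fraction f = 1 − e^(−t/τ) → t = −τ·ln(1 − f) = −0.21·ln(0.09) = 0.5057 s.

0.51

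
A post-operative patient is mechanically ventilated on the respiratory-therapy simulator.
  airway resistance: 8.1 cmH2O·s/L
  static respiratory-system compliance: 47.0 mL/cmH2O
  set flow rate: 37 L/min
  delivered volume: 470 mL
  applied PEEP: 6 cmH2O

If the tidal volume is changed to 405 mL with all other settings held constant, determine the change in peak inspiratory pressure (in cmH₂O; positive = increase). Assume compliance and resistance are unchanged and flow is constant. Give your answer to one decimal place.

PIP = Vt/C + R·V̇ + PEEP (constant-flow equation of motion).
Only the elastic term changes: ΔPIP = ΔVt / C = (405 − 470) / 47.0 = -1.383 cmH2O.

-1.4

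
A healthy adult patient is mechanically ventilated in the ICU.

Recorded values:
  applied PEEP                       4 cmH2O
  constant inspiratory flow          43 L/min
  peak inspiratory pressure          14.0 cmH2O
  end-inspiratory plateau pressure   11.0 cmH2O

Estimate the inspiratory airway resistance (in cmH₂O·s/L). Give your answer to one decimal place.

4.2

Flow: 43 L/min ÷ 60 = 0.7167 L/s.
Raw = (PIP − Pplat) / flow = (14.0 − 11.0) / 0.7167 = 3.0 / 0.7167 = 4.186 cmH2O·s/L.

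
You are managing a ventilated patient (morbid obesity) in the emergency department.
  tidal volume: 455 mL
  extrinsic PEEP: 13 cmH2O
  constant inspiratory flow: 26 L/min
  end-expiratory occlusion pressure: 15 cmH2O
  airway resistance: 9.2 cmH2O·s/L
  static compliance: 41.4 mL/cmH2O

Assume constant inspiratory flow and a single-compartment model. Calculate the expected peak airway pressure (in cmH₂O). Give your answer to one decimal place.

30.0

Flow: 26 L/min ÷ 60 = 0.4333 L/s.
Total PEEP = 15 cmH2O (set 13 + intrinsic 2); this is the baseline alveolar pressure.
Equation of motion (constant flow): PIP = Vt/C + R·V̇ + PEEP.
PIP = 455/41.4 + 9.2×0.4333 + 15 = 10.99 + 3.986 + 15 = 29.976 cmH2O.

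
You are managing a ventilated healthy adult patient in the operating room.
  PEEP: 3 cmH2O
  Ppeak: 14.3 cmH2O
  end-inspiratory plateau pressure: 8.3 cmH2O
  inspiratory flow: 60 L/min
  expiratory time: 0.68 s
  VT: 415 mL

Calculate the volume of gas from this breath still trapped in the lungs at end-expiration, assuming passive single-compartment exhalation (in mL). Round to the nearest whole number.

98

Flow: 60 L/min ÷ 60 = 1 L/s.
R = (PIP − Pplat)/V̇ = (14.3 − 8.3) / 1 = 6.0/1 = 6.0 cmH2O·s/L.
C = Vt/(Pplat − PEEP) = 415.0 / (8.3 − 3) = 415.0/5.3 = 78.302 mL/cmH2O.
τ = R × C = 6.0 × 0.0783 L/cmH2O = 0.4698 s.
Fraction remaining = e^(−Te/τ) = e^(−0.68/0.4698) = 0.2352.
Trapped volume = 415.0 × 0.2352 = 97.608 mL.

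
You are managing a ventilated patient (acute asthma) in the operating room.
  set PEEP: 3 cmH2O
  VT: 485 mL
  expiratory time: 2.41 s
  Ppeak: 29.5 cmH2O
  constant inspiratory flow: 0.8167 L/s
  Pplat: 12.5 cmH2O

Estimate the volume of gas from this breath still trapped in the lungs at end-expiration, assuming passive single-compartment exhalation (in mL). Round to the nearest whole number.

R = (PIP − Pplat)/V̇ = (29.5 − 12.5) / 0.8167 = 17.0/0.8167 = 20.815 cmH2O·s/L.
C = Vt/(Pplat − PEEP) = 485.0 / (12.5 − 3) = 485.0/9.5 = 51.053 mL/cmH2O.
τ = R × C = 20.815 × 0.05105 L/cmH2O = 1.063 s.
Fraction remaining = e^(−Te/τ) = e^(−2.41/1.063) = 0.1036.
Trapped volume = 485.0 × 0.1036 = 50.246 mL.

50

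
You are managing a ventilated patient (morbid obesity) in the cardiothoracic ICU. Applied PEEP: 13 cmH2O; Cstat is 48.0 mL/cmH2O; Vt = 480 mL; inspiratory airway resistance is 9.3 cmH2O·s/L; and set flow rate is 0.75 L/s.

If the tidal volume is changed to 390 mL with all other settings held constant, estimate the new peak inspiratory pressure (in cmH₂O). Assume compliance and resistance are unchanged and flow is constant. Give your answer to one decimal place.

PIP = Vt/C + R·V̇ + PEEP (constant-flow equation of motion).
Only the elastic term changes: ΔPIP = ΔVt / C = (390 − 480) / 48.0 = -1.875 cmH2O.
Original PIP = 480/48.0 + 9.3×0.75 + 13 = 29.975 cmH2O; new PIP = 29.975 + (-1.875) = 28.1 cmH2O.

28.1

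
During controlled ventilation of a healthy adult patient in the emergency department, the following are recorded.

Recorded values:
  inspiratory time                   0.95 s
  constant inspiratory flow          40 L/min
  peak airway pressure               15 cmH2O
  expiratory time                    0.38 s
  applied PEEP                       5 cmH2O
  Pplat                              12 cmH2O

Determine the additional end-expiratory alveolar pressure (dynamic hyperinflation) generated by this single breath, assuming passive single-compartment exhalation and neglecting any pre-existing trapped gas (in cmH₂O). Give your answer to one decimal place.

2.8

Flow: 40 L/min ÷ 60 = 0.6667 L/s.
Vt = flow × Ti = 0.6667 L/s × 0.95 s × 1000 mL/L = 633.37 mL.
R = (PIP − Pplat)/V̇ = (15 − 12) / 0.6667 = 3.0/0.6667 = 4.5 cmH2O·s/L.
C = Vt/(Pplat − PEEP) = 633.37 / (12 − 5) = 633.37/7.0 = 90.481 mL/cmH2O.
τ = R × C = 4.5 × 0.09048 L/cmH2O = 0.4072 s.
Fraction remaining = e^(−Te/τ) = e^(−0.38/0.4072) = 0.3933; trapped volume = 633.37 × 0.3933 = 249.1 mL.
Additional alveolar pressure from trapping ≈ V_trapped / C = 249.1 / 90.481 = 2.753 cmH2O.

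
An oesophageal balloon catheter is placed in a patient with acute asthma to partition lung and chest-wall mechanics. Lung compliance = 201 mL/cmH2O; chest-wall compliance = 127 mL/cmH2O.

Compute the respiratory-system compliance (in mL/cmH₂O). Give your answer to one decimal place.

Lung and chest wall are elastances in series: 1/Crs = 1/CL + 1/Ccw.
1/Crs = 1/201 + 1/127 = 0.01285.
Crs = 77.821 mL/cmH2O.

77.8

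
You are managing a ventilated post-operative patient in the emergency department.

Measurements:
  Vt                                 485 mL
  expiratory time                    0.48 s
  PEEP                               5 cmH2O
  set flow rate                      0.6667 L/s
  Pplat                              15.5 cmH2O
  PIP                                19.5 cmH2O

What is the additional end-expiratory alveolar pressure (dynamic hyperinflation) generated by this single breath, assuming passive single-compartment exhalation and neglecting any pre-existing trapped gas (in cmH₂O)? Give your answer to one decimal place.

1.9

R = (PIP − Pplat)/V̇ = (19.5 − 15.5) / 0.6667 = 4.0/0.6667 = 6.0 cmH2O·s/L.
C = Vt/(Pplat − PEEP) = 485.0 / (15.5 − 5) = 485.0/10.5 = 46.19 mL/cmH2O.
τ = R × C = 6.0 × 0.04619 L/cmH2O = 0.2771 s.
Fraction remaining = e^(−Te/τ) = e^(−0.48/0.2771) = 0.1769; trapped volume = 485.0 × 0.1769 = 85.797 mL.
Additional alveolar pressure from trapping ≈ V_trapped / C = 85.797 / 46.19 = 1.857 cmH2O.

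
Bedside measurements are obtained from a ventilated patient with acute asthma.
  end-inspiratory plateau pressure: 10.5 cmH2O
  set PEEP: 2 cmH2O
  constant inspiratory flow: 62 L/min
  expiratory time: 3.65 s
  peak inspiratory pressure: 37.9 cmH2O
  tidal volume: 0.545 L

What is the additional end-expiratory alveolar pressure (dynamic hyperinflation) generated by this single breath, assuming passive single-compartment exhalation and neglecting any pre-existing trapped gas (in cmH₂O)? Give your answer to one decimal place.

Flow: 62 L/min ÷ 60 = 1.0333 L/s.
R = (PIP − Pplat)/V̇ = (37.9 − 10.5) / 1.0333 = 27.4/1.0333 = 26.517 cmH2O·s/L.
C = Vt/(Pplat − PEEP) = 545.0 / (10.5 − 2) = 545.0/8.5 = 64.118 mL/cmH2O.
τ = R × C = 26.517 × 0.06412 L/cmH2O = 1.7 s.
Fraction remaining = e^(−Te/τ) = e^(−3.65/1.7) = 0.1168; trapped volume = 545.0 × 0.1168 = 63.656 mL.
Additional alveolar pressure from trapping ≈ V_trapped / C = 63.656 / 64.118 = 0.9928 cmH2O.

1.0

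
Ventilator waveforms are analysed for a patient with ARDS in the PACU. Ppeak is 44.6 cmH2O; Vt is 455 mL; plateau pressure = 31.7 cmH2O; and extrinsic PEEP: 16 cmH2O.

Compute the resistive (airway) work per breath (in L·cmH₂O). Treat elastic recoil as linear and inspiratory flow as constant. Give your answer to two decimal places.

With constant inspiratory flow the resistive pressure is constant at PIP − Pplat = 44.6 − 31.7 = 12.9 cmH2O, so resistive work = 12.9 × 0.455 = 5.87 L·cmH2O.

5.87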